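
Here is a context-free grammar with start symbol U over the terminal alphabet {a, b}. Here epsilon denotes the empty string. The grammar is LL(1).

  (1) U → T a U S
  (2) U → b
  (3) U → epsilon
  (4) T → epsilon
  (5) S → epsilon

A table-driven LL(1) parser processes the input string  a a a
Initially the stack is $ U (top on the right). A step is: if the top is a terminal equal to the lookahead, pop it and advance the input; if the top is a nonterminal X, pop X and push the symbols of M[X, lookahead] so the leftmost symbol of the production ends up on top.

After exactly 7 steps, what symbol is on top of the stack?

     Stack        Input    Action
  1  $ U          a a a $  expand U → T a U S
  2  $ S U a T    a a a $  expand T → epsilon
  3  $ S U a      a a a $  match a
  4  $ S U        a a $    expand U → T a U S
  5  $ S S U a T  a a $    expand T → epsilon
  6  $ S S U a    a a $    match a
  7  $ S S U      a $      expand U → T a U S
Stack after step 7: $ S S S U a T (top = T).

T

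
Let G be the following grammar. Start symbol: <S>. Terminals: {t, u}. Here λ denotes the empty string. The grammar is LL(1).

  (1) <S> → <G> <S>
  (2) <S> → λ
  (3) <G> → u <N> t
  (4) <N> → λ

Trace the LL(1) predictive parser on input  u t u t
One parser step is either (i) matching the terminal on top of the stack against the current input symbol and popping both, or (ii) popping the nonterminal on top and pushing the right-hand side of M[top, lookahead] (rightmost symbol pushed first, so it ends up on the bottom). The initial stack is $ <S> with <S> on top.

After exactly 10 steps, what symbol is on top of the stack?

step 1: stack=$ <S>  input=u t u t $  — expand <S> → <G> <S>
step 2: stack=$ <S> <G>  input=u t u t $  — expand <G> → u <N> t
step 3: stack=$ <S> t <N> u  input=u t u t $  — match u
step 4: stack=$ <S> t <N>  input=t u t $  — expand <N> → λ
step 5: stack=$ <S> t  input=t u t $  — match t
step 6: stack=$ <S>  input=u t $  — expand <S> → <G> <S>
step 7: stack=$ <S> <G>  input=u t $  — expand <G> → u <N> t
step 8: stack=$ <S> t <N> u  input=u t $  — match u
step 9: stack=$ <S> t <N>  input=t $  — expand <N> → λ
step 10: stack=$ <S> t  input=t $  — match t
Stack after step 10: $ <S> (top = <S>).

<S>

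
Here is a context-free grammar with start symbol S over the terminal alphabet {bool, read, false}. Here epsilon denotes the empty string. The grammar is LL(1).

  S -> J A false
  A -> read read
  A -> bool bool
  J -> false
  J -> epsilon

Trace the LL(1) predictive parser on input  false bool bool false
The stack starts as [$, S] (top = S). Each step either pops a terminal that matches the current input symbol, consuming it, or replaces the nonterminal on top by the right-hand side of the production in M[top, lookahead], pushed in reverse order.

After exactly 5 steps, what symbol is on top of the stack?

bool

     Stack              Input                    Action
  1  $ S                false bool bool false $  expand S -> J A false
  2  $ false A J        false bool bool false $  expand J -> false
  3  $ false A false    false bool bool false $  match false
  4  $ false A          bool bool false $        expand A -> bool bool
  5  $ false bool bool  bool bool false $        match bool
Stack after step 5: $ false bool (top = bool).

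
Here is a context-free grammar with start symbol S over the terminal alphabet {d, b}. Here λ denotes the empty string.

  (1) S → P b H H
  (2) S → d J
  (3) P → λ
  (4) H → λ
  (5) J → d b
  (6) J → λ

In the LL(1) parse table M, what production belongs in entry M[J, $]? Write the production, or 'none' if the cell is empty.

FIRST(P): from P→λ we get {λ}. So FIRST(P) = {λ}.
FIRST(H): from H→λ we get {λ}. So FIRST(H) = {λ}.
FIRST(J): from J→d b we get {d}; from J→λ we get {λ}. So FIRST(J) = {λ, d}.
FIRST(S): from S→P b H H we get {b}; from S→d J we get {d}. So FIRST(S) = {b, d}.
FOLLOW(S) includes $ since S is the start symbol.
FOLLOW(S): S appears on no right-hand side. Thus FOLLOW(S) = {$}.
FOLLOW(J): in S→d J, the suffix after J is empty, so FOLLOW(J) ⊇ FOLLOW(S) = {$}. Thus FOLLOW(J) = {$}.
For J → d b: FIRST(d b) = {d}, so it goes in M[J, t] for t ∈ {d}.
For J → λ: FIRST(λ) = {λ}, so it goes in M[J, t] for t ∈ {}; since λ ∈ FIRST, also for every t ∈ FOLLOW(J) = {$}.

J → λ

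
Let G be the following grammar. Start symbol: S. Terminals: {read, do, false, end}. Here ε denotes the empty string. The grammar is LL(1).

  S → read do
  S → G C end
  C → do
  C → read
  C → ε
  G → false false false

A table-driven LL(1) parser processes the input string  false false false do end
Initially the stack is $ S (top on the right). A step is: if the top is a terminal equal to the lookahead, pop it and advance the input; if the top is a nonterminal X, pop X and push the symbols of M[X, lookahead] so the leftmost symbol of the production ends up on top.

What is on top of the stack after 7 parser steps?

end

step 1: stack=$ S  input=false false false do end $  — expand S → G C end
step 2: stack=$ end C G  input=false false false do end $  — expand G → false false false
step 3: stack=$ end C false false false  input=false false false do end $  — match false
step 4: stack=$ end C false false  input=false false do end $  — match false
step 5: stack=$ end C false  input=false do end $  — match false
step 6: stack=$ end C  input=do end $  — expand C → do
step 7: stack=$ end do  input=do end $  — match do
Stack after step 7: $ end (top = end).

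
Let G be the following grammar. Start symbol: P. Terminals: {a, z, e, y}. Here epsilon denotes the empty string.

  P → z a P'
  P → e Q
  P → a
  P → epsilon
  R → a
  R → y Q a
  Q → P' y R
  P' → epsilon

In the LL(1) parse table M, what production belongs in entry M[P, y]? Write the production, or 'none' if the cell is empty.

FIRST(P): from P→z a P' we get {z}; from P→e Q we get {e}; from P→a we get {a}; from P→epsilon we get {epsilon}. So FIRST(P) = {epsilon, a, e, z}.
FIRST(R): from R→a we get {a}; from R→y Q a we get {y}. So FIRST(R) = {a, y}.
FIRST(P'): from P'→epsilon we get {epsilon}. So FIRST(P') = {epsilon}.
FIRST(Q): from Q→P' y R we get {y}. So FIRST(Q) = {y}.
FOLLOW(P) includes $ since P is the start symbol.
FOLLOW(P): P appears on no right-hand side. Thus FOLLOW(P) = {$}.
For P → z a P': FIRST(z a P') = {z}, so it goes in M[P, t] for t ∈ {z}.
For P → e Q: FIRST(e Q) = {e}, so it goes in M[P, t] for t ∈ {e}.
For P → a: FIRST(a) = {a}, so it goes in M[P, t] for t ∈ {a}.
For P → epsilon: FIRST(epsilon) = {epsilon}, so it goes in M[P, t] for t ∈ {}; since epsilon ∈ FIRST, also for every t ∈ FOLLOW(P) = {$}.
None of these place a production in M[P, y].

none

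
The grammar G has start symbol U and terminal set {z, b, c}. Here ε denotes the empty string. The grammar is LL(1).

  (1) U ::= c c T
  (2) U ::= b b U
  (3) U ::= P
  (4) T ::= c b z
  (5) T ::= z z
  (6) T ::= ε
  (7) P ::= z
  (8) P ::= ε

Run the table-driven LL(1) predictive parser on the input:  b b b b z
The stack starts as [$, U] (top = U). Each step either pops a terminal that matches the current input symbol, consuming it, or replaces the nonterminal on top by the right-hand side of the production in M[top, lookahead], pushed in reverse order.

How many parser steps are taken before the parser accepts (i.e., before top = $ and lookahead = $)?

step 1: stack=$ U  input=b b b b z $  — expand U ::= b b U
step 2: stack=$ U b b  input=b b b b z $  — match b
step 3: stack=$ U b  input=b b b z $  — match b
step 4: stack=$ U  input=b b z $  — expand U ::= b b U
step 5: stack=$ U b b  input=b b z $  — match b
step 6: stack=$ U b  input=b z $  — match b
step 7: stack=$ U  input=z $  — expand U ::= P
step 8: stack=$ P  input=z $  — expand P ::= z
step 9: stack=$ z  input=z $  — match z
Accept reached after 9 steps.

9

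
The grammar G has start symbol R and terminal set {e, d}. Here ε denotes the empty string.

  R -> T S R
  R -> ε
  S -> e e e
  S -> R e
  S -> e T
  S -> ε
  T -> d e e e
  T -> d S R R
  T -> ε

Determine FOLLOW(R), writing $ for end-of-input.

{$, d, e}

FIRST(T): from T->d e e e we get {d}; from T->d S R R we get {d}; from T->ε we get {ε}. So FIRST(T) = {ε, d}.
FIRST(R): from R->T S R we get {ε, d, e}; from R->ε we get {ε}. So FIRST(R) = {ε, d, e}.
FIRST(S): from S->e e e we get {e}; from S->R e we get {d, e}; from S->e T we get {e}; from S->ε we get {ε}. So FIRST(S) = {ε, d, e}.
FOLLOW(R) includes $ since R is the start symbol.
FOLLOW(R): in R->T S R, the suffix after R is empty (adds nothing new); in S->R e, R is followed by e with FIRST {e}; in T->d S R R (occurrence 1), R is followed by R with FIRST {ε, d, e}; in T->d S R R (occurrence 1), the suffix after R is nullable, so FOLLOW(R) ⊇ FOLLOW(T) = {$, d, e}; in T->d S R R (occurrence 2), the suffix after R is empty, so FOLLOW(R) ⊇ FOLLOW(T) = {$, d, e}. Thus FOLLOW(R) = {$, d, e}.
FOLLOW(S): in R->T S R, S is followed by R with FIRST {ε, d, e}; in R->T S R, the suffix after S is nullable, so FOLLOW(S) ⊇ FOLLOW(R) = {$, d, e}; in T->d S R R, S is followed by R R with FIRST {ε, d, e}; in T->d S R R, the suffix after S is nullable, so FOLLOW(S) ⊇ FOLLOW(T) = {$, d, e}. Thus FOLLOW(S) = {$, d, e}.
FOLLOW(T): in R->T S R, T is followed by S R with FIRST {ε, d, e}; in R->T S R, the suffix after T is nullable, so FOLLOW(T) ⊇ FOLLOW(R) = {$, d, e}; in S->e T, the suffix after T is empty, so FOLLOW(T) ⊇ FOLLOW(S) = {$, d, e}. Thus FOLLOW(T) = {$, d, e}.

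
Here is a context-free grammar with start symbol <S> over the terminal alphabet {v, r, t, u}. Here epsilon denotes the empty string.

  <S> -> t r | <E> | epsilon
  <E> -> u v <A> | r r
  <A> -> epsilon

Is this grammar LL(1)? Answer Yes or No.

FIRST(<S>) = {epsilon, r, t, u}
FIRST(<E>) = {r, u}
FIRST(<A>) = {epsilon}
FOLLOW(<S>) = {$}
FOLLOW(<E>) = {$}
FOLLOW(<A>) = {$}
Each cell of M receives at most one production.

Yes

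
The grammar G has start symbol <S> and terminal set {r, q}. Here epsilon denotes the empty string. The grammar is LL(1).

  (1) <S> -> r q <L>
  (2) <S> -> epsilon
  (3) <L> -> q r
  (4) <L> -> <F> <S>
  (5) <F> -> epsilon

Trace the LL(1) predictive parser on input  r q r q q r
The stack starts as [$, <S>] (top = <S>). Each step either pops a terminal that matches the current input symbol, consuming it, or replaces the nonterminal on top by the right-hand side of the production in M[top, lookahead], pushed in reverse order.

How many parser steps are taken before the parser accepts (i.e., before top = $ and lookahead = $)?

11

step 1: stack=$ <S>  input=r q r q q r $  — expand <S> -> r q <L>
step 2: stack=$ <L> q r  input=r q r q q r $  — match r
step 3: stack=$ <L> q  input=q r q q r $  — match q
step 4: stack=$ <L>  input=r q q r $  — expand <L> -> <F> <S>
step 5: stack=$ <S> <F>  input=r q q r $  — expand <F> -> epsilon
step 6: stack=$ <S>  input=r q q r $  — expand <S> -> r q <L>
step 7: stack=$ <L> q r  input=r q q r $  — match r
step 8: stack=$ <L> q  input=q q r $  — match q
step 9: stack=$ <L>  input=q r $  — expand <L> -> q r
step 10: stack=$ r q  input=q r $  — match q
step 11: stack=$ r  input=r $  — match r
Accept reached after 11 steps.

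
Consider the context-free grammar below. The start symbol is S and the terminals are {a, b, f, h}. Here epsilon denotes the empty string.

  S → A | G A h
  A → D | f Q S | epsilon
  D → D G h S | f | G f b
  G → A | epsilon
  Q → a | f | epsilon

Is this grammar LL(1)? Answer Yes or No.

No

FIRST(S) = {epsilon, f, h}
FIRST(A) = {epsilon, f}
FIRST(D) = {f}
FIRST(G) = {epsilon, f}
FIRST(Q) = {epsilon, a, f}
FOLLOW(S) = {$, f, h}
FOLLOW(A) = {$, f, h}
FOLLOW(D) = {$, f, h}
FOLLOW(G) = {f, h}
FOLLOW(Q) = {$, f, h}
Cell M[A, f] receives both A → D and A → f Q S and A → epsilon — the grammar is not LL(1).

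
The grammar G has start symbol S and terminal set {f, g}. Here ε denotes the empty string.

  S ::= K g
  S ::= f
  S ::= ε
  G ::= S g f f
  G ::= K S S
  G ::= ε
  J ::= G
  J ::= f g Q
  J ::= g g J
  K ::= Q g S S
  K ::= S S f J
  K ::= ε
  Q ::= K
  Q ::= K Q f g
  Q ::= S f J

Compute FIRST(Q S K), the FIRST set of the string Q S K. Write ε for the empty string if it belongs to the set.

FIRST(S) = {ε, f, g}  (via K g)
FIRST(G) = {ε, f, g}  (via S g f f, K S S)
FIRST(J) = {ε, f, g}  (via G)
FIRST(K) = {ε, f, g}  (via Q g S S, S S f J)
FIRST(Q) = {ε, f, g}  (via K, K Q f g, S f J)
FIRST(Q S K): take FIRST of each symbol in turn, carrying on past any symbol whose FIRST contains ε; result {ε, f, g}.

{ε, f, g}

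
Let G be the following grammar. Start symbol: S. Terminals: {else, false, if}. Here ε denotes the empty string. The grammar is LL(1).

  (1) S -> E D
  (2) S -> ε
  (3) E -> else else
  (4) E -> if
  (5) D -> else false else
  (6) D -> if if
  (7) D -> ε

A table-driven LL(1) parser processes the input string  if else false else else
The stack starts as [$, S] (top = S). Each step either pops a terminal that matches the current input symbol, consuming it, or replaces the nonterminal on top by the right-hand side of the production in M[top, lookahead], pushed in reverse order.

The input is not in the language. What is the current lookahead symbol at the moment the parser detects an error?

else

     Stack              Input                      Action
  1  $ S                if else false else else $  expand S -> E D
  2  $ D E              if else false else else $  expand E -> if
  3  $ D if             if else false else else $  match if
  4  $ D                else false else else $     expand D -> else false else
  5  $ else false else  else false else else $     match else
  6  $ else false       false else else $          match false
  7  $ else             else else $                match else
  8  $                  else $                     error: stack empty but input remains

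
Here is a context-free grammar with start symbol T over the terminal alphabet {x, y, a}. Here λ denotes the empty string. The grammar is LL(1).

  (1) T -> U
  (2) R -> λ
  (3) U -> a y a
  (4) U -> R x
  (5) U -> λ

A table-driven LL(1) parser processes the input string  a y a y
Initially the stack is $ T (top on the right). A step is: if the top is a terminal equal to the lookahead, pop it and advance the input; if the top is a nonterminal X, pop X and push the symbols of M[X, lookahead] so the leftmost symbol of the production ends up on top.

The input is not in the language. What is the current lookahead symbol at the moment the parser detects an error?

y

     Stack    Input      Action
  1  $ T      a y a y $  expand T -> U
  2  $ U      a y a y $  expand U -> a y a
  3  $ a y a  a y a y $  match a
  4  $ a y    y a y $    match y
  5  $ a      a y $      match a
  6  $        y $        error: stack empty but input remains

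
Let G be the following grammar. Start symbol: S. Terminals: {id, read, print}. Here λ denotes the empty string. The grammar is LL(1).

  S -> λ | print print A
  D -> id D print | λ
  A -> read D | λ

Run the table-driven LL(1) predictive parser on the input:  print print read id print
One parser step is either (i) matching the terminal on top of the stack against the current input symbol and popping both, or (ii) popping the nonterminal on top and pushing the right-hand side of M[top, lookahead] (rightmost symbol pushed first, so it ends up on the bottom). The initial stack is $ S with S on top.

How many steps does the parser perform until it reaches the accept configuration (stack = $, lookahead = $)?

9

step 1: stack=$ S  input=print print read id print $  — expand S -> print print A
step 2: stack=$ A print print  input=print print read id print $  — match print
step 3: stack=$ A print  input=print read id print $  — match print
step 4: stack=$ A  input=read id print $  — expand A -> read D
step 5: stack=$ D read  input=read id print $  — match read
step 6: stack=$ D  input=id print $  — expand D -> id D print
step 7: stack=$ print D id  input=id print $  — match id
step 8: stack=$ print D  input=print $  — expand D -> λ
step 9: stack=$ print  input=print $  — match print
Accept reached after 9 steps.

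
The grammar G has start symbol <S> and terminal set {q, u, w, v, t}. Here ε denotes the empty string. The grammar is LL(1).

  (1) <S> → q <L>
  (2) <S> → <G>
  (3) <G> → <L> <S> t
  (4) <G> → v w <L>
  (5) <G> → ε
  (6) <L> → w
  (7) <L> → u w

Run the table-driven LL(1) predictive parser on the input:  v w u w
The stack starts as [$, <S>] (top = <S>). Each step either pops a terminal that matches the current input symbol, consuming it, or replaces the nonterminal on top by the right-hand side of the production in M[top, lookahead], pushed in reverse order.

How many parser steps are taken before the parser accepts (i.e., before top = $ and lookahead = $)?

     Stack      Input      Action
  1  $ <S>      v w u w $  expand <S> → <G>
  2  $ <G>      v w u w $  expand <G> → v w <L>
  3  $ <L> w v  v w u w $  match v
  4  $ <L> w    w u w $    match w
  5  $ <L>      u w $      expand <L> → u w
  6  $ w u      u w $      match u
  7  $ w        w $        match w
Accept reached after 7 steps.

7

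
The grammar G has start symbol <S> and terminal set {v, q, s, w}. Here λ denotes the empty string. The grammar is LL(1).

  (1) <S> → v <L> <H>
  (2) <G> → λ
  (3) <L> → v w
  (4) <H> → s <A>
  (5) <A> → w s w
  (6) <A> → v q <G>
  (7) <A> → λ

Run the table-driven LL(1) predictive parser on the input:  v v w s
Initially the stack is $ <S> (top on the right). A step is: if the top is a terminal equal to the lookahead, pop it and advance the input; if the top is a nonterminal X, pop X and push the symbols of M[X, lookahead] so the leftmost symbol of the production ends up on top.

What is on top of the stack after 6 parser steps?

step 1: stack=$ <S>  input=v v w s $  — expand <S> → v <L> <H>
step 2: stack=$ <H> <L> v  input=v v w s $  — match v
step 3: stack=$ <H> <L>  input=v w s $  — expand <L> → v w
step 4: stack=$ <H> w v  input=v w s $  — match v
step 5: stack=$ <H> w  input=w s $  — match w
step 6: stack=$ <H>  input=s $  — expand <H> → s <A>
Stack after step 6: $ <A> s (top = s).

s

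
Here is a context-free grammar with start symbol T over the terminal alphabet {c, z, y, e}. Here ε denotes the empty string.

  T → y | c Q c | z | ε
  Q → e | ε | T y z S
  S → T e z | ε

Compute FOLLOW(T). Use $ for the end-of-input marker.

FIRST(T): from T→y we get {y}; from T→c Q c we get {c}; from T→z we get {z}; from T→ε we get {ε}. So FIRST(T) = {ε, c, y, z}.
FIRST(Q): from Q→e we get {e}; from Q→ε we get {ε}; from Q→T y z S we get {c, y, z}. So FIRST(Q) = {ε, c, e, y, z}.
FIRST(S): from S→T e z we get {c, e, y, z}; from S→ε we get {ε}. So FIRST(S) = {ε, c, e, y, z}.
FOLLOW(T) includes $ since T is the start symbol.
FOLLOW(T): in Q→T y z S, T is followed by y z S with FIRST {y}; in S→T e z, T is followed by e z with FIRST {e}. Thus FOLLOW(T) = {$, e, y}.
FOLLOW(Q): in T→c Q c, Q is followed by c with FIRST {c}. Thus FOLLOW(Q) = {c}.
FOLLOW(S): in Q→T y z S, the suffix after S is empty, so FOLLOW(S) ⊇ FOLLOW(Q) = {c}. Thus FOLLOW(S) = {c}.

{$, e, y}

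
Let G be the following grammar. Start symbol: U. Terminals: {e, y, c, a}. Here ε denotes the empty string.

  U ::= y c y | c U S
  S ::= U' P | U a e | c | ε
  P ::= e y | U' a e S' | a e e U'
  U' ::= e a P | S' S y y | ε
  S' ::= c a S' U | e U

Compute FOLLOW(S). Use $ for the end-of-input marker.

FIRST(U): from U::=y c y we get {y}; from U::=c U S we get {c}. So FIRST(U) = {c, y}.
FIRST(S'): from S'::=c a S' U we get {c}; from S'::=e U we get {e}. So FIRST(S') = {c, e}.
FIRST(U'): from U'::=e a P we get {e}; from U'::=S' S y y we get {c, e}; from U'::=ε we get {ε}. So FIRST(U') = {ε, c, e}.
FIRST(P): from P::=e y we get {e}; from P::=U' a e S' we get {a, c, e}; from P::=a e e U' we get {a}. So FIRST(P) = {a, c, e}.
FIRST(S): from S::=U' P we get {a, c, e}; from S::=U a e we get {c, y}; from S::=c we get {c}; from S::=ε we get {ε}. So FIRST(S) = {ε, a, c, e, y}.
FOLLOW(U) includes $ since U is the start symbol.
FOLLOW(U): in U::=c U S, U is followed by S with FIRST {ε, a, c, e, y}; in U::=c U S, the suffix after U is nullable (adds nothing new); in S::=U a e, U is followed by a e with FIRST {a}; in S'::=c a S' U, the suffix after U is empty, so FOLLOW(U) ⊇ FOLLOW(S') = {$, a, c, e, y}; in S'::=e U, the suffix after U is empty, so FOLLOW(U) ⊇ FOLLOW(S') = {$, a, c, e, y}. Thus FOLLOW(U) = {$, a, c, e, y}.
FOLLOW(S): in U::=c U S, the suffix after S is empty, so FOLLOW(S) ⊇ FOLLOW(U) = {$, a, c, e, y}; in U'::=S' S y y, S is followed by y y with FIRST {y}. Thus FOLLOW(S) = {$, a, c, e, y}.
FOLLOW(P): in S::=U' P, the suffix after P is empty, so FOLLOW(P) ⊇ FOLLOW(S) = {$, a, c, e, y}; in U'::=e a P, the suffix after P is empty, so FOLLOW(P) ⊇ FOLLOW(U') = {$, a, c, e, y}. Thus FOLLOW(P) = {$, a, c, e, y}.
FOLLOW(U'): in S::=U' P, U' is followed by P with FIRST {a, c, e}; in P::=U' a e S', U' is followed by a e S' with FIRST {a}; in P::=a e e U', the suffix after U' is empty, so FOLLOW(U') ⊇ FOLLOW(P) = {$, a, c, e, y}. Thus FOLLOW(U') = {$, a, c, e, y}.
FOLLOW(S'): in P::=U' a e S', the suffix after S' is empty, so FOLLOW(S') ⊇ FOLLOW(P) = {$, a, c, e, y}; in U'::=S' S y y, S' is followed by S y y with FIRST {a, c, e, y}; in S'::=c a S' U, S' is followed by U with FIRST {c, y}. Thus FOLLOW(S') = {$, a, c, e, y}.

{$, a, c, e, y}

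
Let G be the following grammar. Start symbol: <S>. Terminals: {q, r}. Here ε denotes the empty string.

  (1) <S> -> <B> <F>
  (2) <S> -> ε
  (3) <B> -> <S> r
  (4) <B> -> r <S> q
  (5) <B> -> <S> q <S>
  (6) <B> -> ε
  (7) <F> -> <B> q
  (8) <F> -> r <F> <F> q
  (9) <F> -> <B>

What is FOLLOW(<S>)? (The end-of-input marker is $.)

{$, q, r}

FIRST(<S>) = {ε, q, r}  (via <B> <F>)
FIRST(<B>) = {ε, q, r}  (via <S> r, <S> q <S>)
FIRST(<F>) = {ε, q, r}  (via <B> q, <B>)
FOLLOW(<S>) includes $ since <S> is the start symbol.
FOLLOW(<S>): in <B>-><S> r, <S> is followed by r with FIRST {r}; in <B>->r <S> q, <S> is followed by q with FIRST {q}; in <B>-><S> q <S> (occurrence 1), <S> is followed by q <S> with FIRST {q}; in <B>-><S> q <S> (occurrence 2), the suffix after <S> is empty, so FOLLOW(<S>) ⊇ FOLLOW(<B>) = {$, q, r}. Thus FOLLOW(<S>) = {$, q, r}.
FOLLOW(<F>): in <S>-><B> <F>, the suffix after <F> is empty, so FOLLOW(<F>) ⊇ FOLLOW(<S>) = {$, q, r}; in <F>->r <F> <F> q (occurrence 1), <F> is followed by <F> q with FIRST {q, r}; in <F>->r <F> <F> q (occurrence 2), <F> is followed by q with FIRST {q}. Thus FOLLOW(<F>) = {$, q, r}.
FOLLOW(<B>): in <S>-><B> <F>, <B> is followed by <F> with FIRST {ε, q, r}; in <S>-><B> <F>, the suffix after <B> is nullable, so FOLLOW(<B>) ⊇ FOLLOW(<S>) = {$, q, r}; in <F>-><B> q, <B> is followed by q with FIRST {q}; in <F>-><B>, the suffix after <B> is empty, so FOLLOW(<B>) ⊇ FOLLOW(<F>) = {$, q, r}. Thus FOLLOW(<B>) = {$, q, r}.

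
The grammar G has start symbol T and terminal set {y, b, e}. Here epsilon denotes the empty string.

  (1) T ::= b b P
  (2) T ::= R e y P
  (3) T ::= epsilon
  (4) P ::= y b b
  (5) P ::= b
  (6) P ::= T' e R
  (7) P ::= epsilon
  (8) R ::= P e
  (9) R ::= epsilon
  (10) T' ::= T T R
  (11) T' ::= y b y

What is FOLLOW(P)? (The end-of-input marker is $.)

{$, b, e, y}

FIRST(T): from T::=b b P we get {b}; from T::=R e y P we get {b, e, y}; from T::=epsilon we get {epsilon}. So FIRST(T) = {epsilon, b, e, y}.
FIRST(P): from P::=y b b we get {y}; from P::=b we get {b}; from P::=T' e R we get {b, e, y}; from P::=epsilon we get {epsilon}. So FIRST(P) = {epsilon, b, e, y}.
FIRST(R): from R::=P e we get {b, e, y}; from R::=epsilon we get {epsilon}. So FIRST(R) = {epsilon, b, e, y}.
FIRST(T'): from T'::=T T R we get {epsilon, b, e, y}; from T'::=y b y we get {y}. So FIRST(T') = {epsilon, b, e, y}.
FOLLOW(T) includes $ since T is the start symbol.
FOLLOW(T'): in P::=T' e R, T' is followed by e R with FIRST {e}. Thus FOLLOW(T') = {e}.
FOLLOW(T): in T'::=T T R (occurrence 1), T is followed by T R with FIRST {epsilon, b, e, y}; in T'::=T T R (occurrence 1), the suffix after T is nullable, so FOLLOW(T) ⊇ FOLLOW(T') = {e}; in T'::=T T R (occurrence 2), T is followed by R with FIRST {epsilon, b, e, y}; in T'::=T T R (occurrence 2), the suffix after T is nullable, so FOLLOW(T) ⊇ FOLLOW(T') = {e}. Thus FOLLOW(T) = {$, b, e, y}.
FOLLOW(P): in T::=b b P, the suffix after P is empty, so FOLLOW(P) ⊇ FOLLOW(T) = {$, b, e, y}; in T::=R e y P, the suffix after P is empty, so FOLLOW(P) ⊇ FOLLOW(T) = {$, b, e, y}; in R::=P e, P is followed by e with FIRST {e}. Thus FOLLOW(P) = {$, b, e, y}.
FOLLOW(R): in T::=R e y P, R is followed by e y P with FIRST {e}; in P::=T' e R, the suffix after R is empty, so FOLLOW(R) ⊇ FOLLOW(P) = {$, b, e, y}; in T'::=T T R, the suffix after R is empty, so FOLLOW(R) ⊇ FOLLOW(T') = {e}. Thus FOLLOW(R) = {$, b, e, y}.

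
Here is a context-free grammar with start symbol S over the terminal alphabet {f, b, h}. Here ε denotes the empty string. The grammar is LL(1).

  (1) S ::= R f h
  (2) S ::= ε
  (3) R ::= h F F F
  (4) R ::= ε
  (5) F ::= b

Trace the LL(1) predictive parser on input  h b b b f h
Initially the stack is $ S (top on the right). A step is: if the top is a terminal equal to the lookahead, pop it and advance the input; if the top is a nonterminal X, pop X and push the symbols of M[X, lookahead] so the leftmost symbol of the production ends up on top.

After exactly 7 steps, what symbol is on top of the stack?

step 1: stack=$ S  input=h b b b f h $  — expand S ::= R f h
step 2: stack=$ h f R  input=h b b b f h $  — expand R ::= h F F F
step 3: stack=$ h f F F F h  input=h b b b f h $  — match h
step 4: stack=$ h f F F F  input=b b b f h $  — expand F ::= b
step 5: stack=$ h f F F b  input=b b b f h $  — match b
step 6: stack=$ h f F F  input=b b f h $  — expand F ::= b
step 7: stack=$ h f F b  input=b b f h $  — match b
Stack after step 7: $ h f F (top = F).

F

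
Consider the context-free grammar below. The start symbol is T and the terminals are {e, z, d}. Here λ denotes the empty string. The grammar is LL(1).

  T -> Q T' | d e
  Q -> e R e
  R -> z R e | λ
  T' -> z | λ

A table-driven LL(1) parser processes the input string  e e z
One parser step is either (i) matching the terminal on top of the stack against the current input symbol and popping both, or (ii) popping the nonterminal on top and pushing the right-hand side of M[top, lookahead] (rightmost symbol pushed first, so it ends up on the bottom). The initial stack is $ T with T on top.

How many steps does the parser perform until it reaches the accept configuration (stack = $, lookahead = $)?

step 1: stack=$ T  input=e e z $  — expand T -> Q T'
step 2: stack=$ T' Q  input=e e z $  — expand Q -> e R e
step 3: stack=$ T' e R e  input=e e z $  — match e
step 4: stack=$ T' e R  input=e z $  — expand R -> λ
step 5: stack=$ T' e  input=e z $  — match e
step 6: stack=$ T'  input=z $  — expand T' -> z
step 7: stack=$ z  input=z $  — match z
Accept reached after 7 steps.

7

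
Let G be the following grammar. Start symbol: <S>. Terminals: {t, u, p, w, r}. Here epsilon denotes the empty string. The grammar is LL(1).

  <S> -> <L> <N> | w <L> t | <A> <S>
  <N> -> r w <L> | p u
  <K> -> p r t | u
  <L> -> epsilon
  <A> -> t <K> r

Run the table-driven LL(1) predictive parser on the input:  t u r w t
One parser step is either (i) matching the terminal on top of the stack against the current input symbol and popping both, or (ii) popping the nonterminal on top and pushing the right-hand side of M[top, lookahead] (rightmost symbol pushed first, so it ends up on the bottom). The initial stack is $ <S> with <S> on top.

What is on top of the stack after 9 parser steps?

t

     Stack          Input        Action
  1  $ <S>          t u r w t $  expand <S> -> <A> <S>
  2  $ <S> <A>      t u r w t $  expand <A> -> t <K> r
  3  $ <S> r <K> t  t u r w t $  match t
  4  $ <S> r <K>    u r w t $    expand <K> -> u
  5  $ <S> r u      u r w t $    match u
  6  $ <S> r        r w t $      match r
  7  $ <S>          w t $        expand <S> -> w <L> t
  8  $ t <L> w      w t $        match w
  9  $ t <L>        t $          expand <L> -> epsilon
Stack after step 9: $ t (top = t).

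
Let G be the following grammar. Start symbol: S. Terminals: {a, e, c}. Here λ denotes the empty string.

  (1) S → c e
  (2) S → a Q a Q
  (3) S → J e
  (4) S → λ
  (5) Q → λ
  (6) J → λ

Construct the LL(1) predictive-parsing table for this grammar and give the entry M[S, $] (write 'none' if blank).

S → λ

FIRST(Q): from Q→λ we get {λ}. So FIRST(Q) = {λ}.
FIRST(J): from J→λ we get {λ}. So FIRST(J) = {λ}.
FIRST(S): from S→c e we get {c}; from S→a Q a Q we get {a}; from S→J e we get {e}; from S→λ we get {λ}. So FIRST(S) = {λ, a, c, e}.
FOLLOW(S) includes $ since S is the start symbol.
FOLLOW(S): S appears on no right-hand side. Thus FOLLOW(S) = {$}.
For S → c e: FIRST(c e) = {c}, so it goes in M[S, t] for t ∈ {c}.
For S → a Q a Q: FIRST(a Q a Q) = {a}, so it goes in M[S, t] for t ∈ {a}.
For S → J e: FIRST(J e) = {e}, so it goes in M[S, t] for t ∈ {e}.
For S → λ: FIRST(λ) = {λ}, so it goes in M[S, t] for t ∈ {}; since λ ∈ FIRST, also for every t ∈ FOLLOW(S) = {$}.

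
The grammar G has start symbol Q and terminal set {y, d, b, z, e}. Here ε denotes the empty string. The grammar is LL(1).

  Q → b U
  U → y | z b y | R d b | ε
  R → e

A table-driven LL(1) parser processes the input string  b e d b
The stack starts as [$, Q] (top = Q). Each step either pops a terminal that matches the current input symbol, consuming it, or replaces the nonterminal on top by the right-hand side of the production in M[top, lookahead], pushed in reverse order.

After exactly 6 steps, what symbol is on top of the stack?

step 1: stack=$ Q  input=b e d b $  — expand Q → b U
step 2: stack=$ U b  input=b e d b $  — match b
step 3: stack=$ U  input=e d b $  — expand U → R d b
step 4: stack=$ b d R  input=e d b $  — expand R → e
step 5: stack=$ b d e  input=e d b $  — match e
step 6: stack=$ b d  input=d b $  — match d
Stack after step 6: $ b (top = b).

b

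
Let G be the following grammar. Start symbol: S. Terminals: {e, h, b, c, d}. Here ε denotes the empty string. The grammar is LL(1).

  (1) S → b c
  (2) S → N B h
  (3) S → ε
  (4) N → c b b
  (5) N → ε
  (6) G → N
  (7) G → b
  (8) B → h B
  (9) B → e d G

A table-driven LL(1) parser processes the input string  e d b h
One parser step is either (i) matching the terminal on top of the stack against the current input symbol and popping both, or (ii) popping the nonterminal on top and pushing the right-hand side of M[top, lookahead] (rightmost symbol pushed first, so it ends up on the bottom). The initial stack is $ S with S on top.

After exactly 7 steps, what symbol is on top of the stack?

h

     Stack      Input      Action
  1  $ S        e d b h $  expand S → N B h
  2  $ h B N    e d b h $  expand N → ε
  3  $ h B      e d b h $  expand B → e d G
  4  $ h G d e  e d b h $  match e
  5  $ h G d    d b h $    match d
  6  $ h G      b h $      expand G → b
  7  $ h b      b h $      match b
Stack after step 7: $ h (top = h).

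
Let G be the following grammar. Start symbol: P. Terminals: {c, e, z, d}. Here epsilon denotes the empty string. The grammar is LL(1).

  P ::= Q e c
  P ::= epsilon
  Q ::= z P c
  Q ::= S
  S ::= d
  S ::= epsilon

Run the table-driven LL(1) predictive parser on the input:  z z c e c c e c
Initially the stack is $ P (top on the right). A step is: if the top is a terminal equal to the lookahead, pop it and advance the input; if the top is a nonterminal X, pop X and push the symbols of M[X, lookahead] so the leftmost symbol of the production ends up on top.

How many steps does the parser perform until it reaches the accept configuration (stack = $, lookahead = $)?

13

step 1: stack=$ P  input=z z c e c c e c $  — expand P ::= Q e c
step 2: stack=$ c e Q  input=z z c e c c e c $  — expand Q ::= z P c
step 3: stack=$ c e c P z  input=z z c e c c e c $  — match z
step 4: stack=$ c e c P  input=z c e c c e c $  — expand P ::= Q e c
step 5: stack=$ c e c c e Q  input=z c e c c e c $  — expand Q ::= z P c
step 6: stack=$ c e c c e c P z  input=z c e c c e c $  — match z
step 7: stack=$ c e c c e c P  input=c e c c e c $  — expand P ::= epsilon
step 8: stack=$ c e c c e c  input=c e c c e c $  — match c
step 9: stack=$ c e c c e  input=e c c e c $  — match e
step 10: stack=$ c e c c  input=c c e c $  — match c
step 11: stack=$ c e c  input=c e c $  — match c
step 12: stack=$ c e  input=e c $  — match e
step 13: stack=$ c  input=c $  — match c
Accept reached after 13 steps.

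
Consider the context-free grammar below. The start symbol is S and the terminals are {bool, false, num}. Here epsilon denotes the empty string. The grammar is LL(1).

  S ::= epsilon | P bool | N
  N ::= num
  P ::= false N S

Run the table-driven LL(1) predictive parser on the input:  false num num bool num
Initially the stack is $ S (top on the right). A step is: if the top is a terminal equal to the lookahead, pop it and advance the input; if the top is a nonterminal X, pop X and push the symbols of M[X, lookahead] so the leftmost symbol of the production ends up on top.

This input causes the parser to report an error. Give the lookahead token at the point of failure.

num

      Stack             Input                     Action
   1  $ S               false num num bool num $  expand S ::= P bool
   2  $ bool P          false num num bool num $  expand P ::= false N S
   3  $ bool S N false  false num num bool num $  match false
   4  $ bool S N        num num bool num $        expand N ::= num
   5  $ bool S num      num num bool num $        match num
   6  $ bool S          num bool num $            expand S ::= N
   7  $ bool N          num bool num $            expand N ::= num
   8  $ bool num        num bool num $            match num
   9  $ bool            bool num $                match bool
  10  $                 num $                     error: stack empty but input remains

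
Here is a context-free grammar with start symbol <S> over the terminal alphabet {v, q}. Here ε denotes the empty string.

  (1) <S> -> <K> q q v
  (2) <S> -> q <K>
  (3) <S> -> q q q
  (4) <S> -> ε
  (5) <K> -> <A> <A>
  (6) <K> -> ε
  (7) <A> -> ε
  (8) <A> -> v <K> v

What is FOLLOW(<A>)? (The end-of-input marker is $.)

{$, q, v}

FIRST(<A>) = {ε, v}
FIRST(<K>) = {ε, v}  (via <A> <A>)
FIRST(<S>) = {ε, q, v}  (via <K> q q v)
FOLLOW(<S>) includes $ since <S> is the start symbol.
FOLLOW(<S>): <S> appears on no right-hand side. Thus FOLLOW(<S>) = {$}.
FOLLOW(<K>): in <S>-><K> q q v, <K> is followed by q q v with FIRST {q}; in <S>->q <K>, the suffix after <K> is empty, so FOLLOW(<K>) ⊇ FOLLOW(<S>) = {$}; in <A>->v <K> v, <K> is followed by v with FIRST {v}. Thus FOLLOW(<K>) = {$, q, v}.
FOLLOW(<A>): in <K>-><A> <A> (occurrence 1), <A> is followed by <A> with FIRST {ε, v}; in <K>-><A> <A> (occurrence 1), the suffix after <A> is nullable, so FOLLOW(<A>) ⊇ FOLLOW(<K>) = {$, q, v}; in <K>-><A> <A> (occurrence 2), the suffix after <A> is empty, so FOLLOW(<A>) ⊇ FOLLOW(<K>) = {$, q, v}. Thus FOLLOW(<A>) = {$, q, v}.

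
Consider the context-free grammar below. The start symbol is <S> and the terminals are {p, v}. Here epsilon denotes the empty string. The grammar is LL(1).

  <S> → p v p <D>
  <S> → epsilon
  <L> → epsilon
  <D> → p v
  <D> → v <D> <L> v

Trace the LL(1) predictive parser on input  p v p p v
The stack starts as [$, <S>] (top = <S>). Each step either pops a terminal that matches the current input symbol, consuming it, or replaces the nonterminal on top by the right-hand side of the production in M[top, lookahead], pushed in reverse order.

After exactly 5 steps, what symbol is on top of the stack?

p

     Stack        Input        Action
  1  $ <S>        p v p p v $  expand <S> → p v p <D>
  2  $ <D> p v p  p v p p v $  match p
  3  $ <D> p v    v p p v $    match v
  4  $ <D> p      p p v $      match p
  5  $ <D>        p v $        expand <D> → p v
Stack after step 5: $ v p (top = p).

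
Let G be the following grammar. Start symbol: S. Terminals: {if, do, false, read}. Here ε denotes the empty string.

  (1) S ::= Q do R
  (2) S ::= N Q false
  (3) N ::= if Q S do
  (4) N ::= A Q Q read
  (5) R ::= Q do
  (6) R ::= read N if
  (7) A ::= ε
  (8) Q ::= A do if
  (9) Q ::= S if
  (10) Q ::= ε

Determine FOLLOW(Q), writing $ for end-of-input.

FIRST(A): from A::=ε we get {ε}. So FIRST(A) = {ε}.
FIRST(S): from S::=Q do R we get {do, if, read}; from S::=N Q false we get {do, if, read}. So FIRST(S) = {do, if, read}.
FIRST(Q): from Q::=A do if we get {do}; from Q::=S if we get {do, if, read}; from Q::=ε we get {ε}. So FIRST(Q) = {ε, do, if, read}.
FIRST(N): from N::=if Q S do we get {if}; from N::=A Q Q read we get {do, if, read}. So FIRST(N) = {do, if, read}.
FIRST(R): from R::=Q do we get {do, if, read}; from R::=read N if we get {read}. So FIRST(R) = {do, if, read}.
FOLLOW(S) includes $ since S is the start symbol.
FOLLOW(S): in N::=if Q S do, S is followed by do with FIRST {do}; in Q::=S if, S is followed by if with FIRST {if}. Thus FOLLOW(S) = {$, do, if}.
FOLLOW(N): in S::=N Q false, N is followed by Q false with FIRST {do, false, if, read}; in R::=read N if, N is followed by if with FIRST {if}. Thus FOLLOW(N) = {do, false, if, read}.
FOLLOW(R): in S::=Q do R, the suffix after R is empty, so FOLLOW(R) ⊇ FOLLOW(S) = {$, do, if}. Thus FOLLOW(R) = {$, do, if}.
FOLLOW(A): in N::=A Q Q read, A is followed by Q Q read with FIRST {do, if, read}; in Q::=A do if, A is followed by do if with FIRST {do}. Thus FOLLOW(A) = {do, if, read}.
FOLLOW(Q): in S::=Q do R, Q is followed by do R with FIRST {do}; in S::=N Q false, Q is followed by false with FIRST {false}; in N::=if Q S do, Q is followed by S do with FIRST {do, if, read}; in N::=A Q Q read (occurrence 1), Q is followed by Q read with FIRST {do, if, read}; in N::=A Q Q read (occurrence 2), Q is followed by read with FIRST {read}; in R::=Q do, Q is followed by do with FIRST {do}. Thus FOLLOW(Q) = {do, false, if, read}.

{do, false, if, read}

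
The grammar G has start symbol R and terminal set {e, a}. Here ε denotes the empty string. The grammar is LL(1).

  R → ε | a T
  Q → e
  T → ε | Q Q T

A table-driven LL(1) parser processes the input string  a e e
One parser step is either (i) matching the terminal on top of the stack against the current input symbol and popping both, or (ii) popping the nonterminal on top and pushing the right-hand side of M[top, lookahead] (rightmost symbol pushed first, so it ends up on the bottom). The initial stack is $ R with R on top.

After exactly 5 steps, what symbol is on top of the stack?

     Stack    Input    Action
  1  $ R      a e e $  expand R → a T
  2  $ T a    a e e $  match a
  3  $ T      e e $    expand T → Q Q T
  4  $ T Q Q  e e $    expand Q → e
  5  $ T Q e  e e $    match e
Stack after step 5: $ T Q (top = Q).

Q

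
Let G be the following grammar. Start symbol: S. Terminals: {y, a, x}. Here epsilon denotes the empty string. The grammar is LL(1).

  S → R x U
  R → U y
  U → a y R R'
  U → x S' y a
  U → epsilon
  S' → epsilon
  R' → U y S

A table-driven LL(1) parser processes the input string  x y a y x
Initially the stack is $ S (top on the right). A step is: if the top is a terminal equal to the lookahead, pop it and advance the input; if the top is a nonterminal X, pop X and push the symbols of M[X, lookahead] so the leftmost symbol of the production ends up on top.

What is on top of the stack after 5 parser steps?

     Stack             Input        Action
  1  $ S               x y a y x $  expand S → R x U
  2  $ U x R           x y a y x $  expand R → U y
  3  $ U x y U         x y a y x $  expand U → x S' y a
  4  $ U x y a y S' x  x y a y x $  match x
  5  $ U x y a y S'    y a y x $    expand S' → epsilon
Stack after step 5: $ U x y a y (top = y).

y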